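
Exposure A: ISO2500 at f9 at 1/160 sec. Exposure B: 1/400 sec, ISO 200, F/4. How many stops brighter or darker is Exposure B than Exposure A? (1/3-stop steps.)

Aperture: f/9 → f/8 → f/7.1 → f/6.3 → f/5.6 → f/5 → f/4.5 → f/4 — 2 1/3 stops wider (brighter).
Shutter speed: 1/160 → 1/200 → 1/250 → 1/320 → 1/400 — 1 1/3 stops shorter (darker).
ISO: 2500 → 2000 → 1600 → 1250 → 1000 → 800 → 640 → 500 → 400 → 320 → 250 → 200 — 3 2/3 stops dropped (darker).
Net: +2 1/3 −1 1/3 −3 2/3 = −2 2/3 stops.

2 2/3 stops darker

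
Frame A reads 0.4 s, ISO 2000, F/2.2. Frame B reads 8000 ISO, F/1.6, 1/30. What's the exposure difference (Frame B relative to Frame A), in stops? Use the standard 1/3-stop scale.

2/3 stop darker

Aperture: f/2.2 → f/2 → f/1.8 → f/1.6 — 1 stop wider (brighter).
Shutter speed: 0.4 → 0.3 → 1/4 → 1/5 → 1/6 → 1/8 → 1/10 → 1/13 → 1/15 → 1/20 → 1/25 → 1/30 — 3 2/3 stops shorter (darker).
ISO: 2000 → 2500 → 3200 → 4000 → 5000 → 6400 → 8000 — 2 stops higher (brighter).
Net: +1 −3 2/3 +2 = −2/3 stops.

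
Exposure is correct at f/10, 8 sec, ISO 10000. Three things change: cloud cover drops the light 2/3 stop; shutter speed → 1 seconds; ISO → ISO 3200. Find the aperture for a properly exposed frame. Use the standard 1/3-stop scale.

f/1.6

Scene light: 2/3 stop darker.
Shutter speed: 8 → 6 → 5 → 4 → 3.2 → 2.5 → 2 → 1.6 → 1.3 → 1 — 3 stops shorter (darker).
ISO: 10000 → 8000 → 6400 → 5000 → 4000 → 3200 — 1 2/3 stops dropped (darker).
Net so far: 5 1/3 stops darker. Aperture: f/10 → f/9 → f/8 → f/7.1 → f/6.3 → f/5.6 → f/5 → f/4.5 → f/4 → f/3.5 → f/3.2 → f/2.8 → f/2.5 → f/2.2 → f/2 → f/1.8 → f/1.6.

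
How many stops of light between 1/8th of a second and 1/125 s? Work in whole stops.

4 stops

1/8 → 1/15 → 1/30 → 1/60 → 1/125 — count the steps: 4 stops.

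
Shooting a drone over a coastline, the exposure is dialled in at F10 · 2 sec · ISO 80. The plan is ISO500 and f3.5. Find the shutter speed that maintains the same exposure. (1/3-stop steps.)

1/25s

ISO: 80 → 100 → 125 → 160 → 200 → 250 → 320 → 400 → 500 — 2 2/3 stops raised (brighter).
Aperture: f/10 → f/9 → f/8 → f/7.1 → f/6.3 → f/5.6 → f/5 → f/4.5 → f/4 → f/3.5 — 3 stops wider (brighter).
Net change so far: 5 2/3 stops brighter. Offset with the shutter speed: 2 → 1.6 → 1.3 → 1 → 0.8 → 0.6 → 0.5 → 0.4 → 0.3 → 1/4 → 1/5 → 1/6 → 1/8 → 1/10 → 1/13 → 1/15 → 1/20 → 1/25.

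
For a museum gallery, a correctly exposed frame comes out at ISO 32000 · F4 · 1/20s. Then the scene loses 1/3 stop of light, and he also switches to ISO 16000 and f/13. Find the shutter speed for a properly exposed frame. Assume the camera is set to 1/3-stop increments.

Scene light: 1/3 stop darker.
ISO: 32000 → 25600 → 20000 → 16000 — 1 stop lower (darker).
Aperture: f/4 → f/4.5 → f/5 → f/5.6 → f/6.3 → f/7.1 → f/8 → f/9 → f/10 → f/11 → f/13 — 3 1/3 stops stopped down (darker).
Net so far: 4 2/3 stops darker. Shutter speed: 1/20 → 1/15 → 1/13 → 1/10 → 1/8 → 1/6 → 1/5 → 1/4 → 0.3 → 0.4 → 0.5 → 0.6 → 0.8 → 1 → 1.3.

1.3 s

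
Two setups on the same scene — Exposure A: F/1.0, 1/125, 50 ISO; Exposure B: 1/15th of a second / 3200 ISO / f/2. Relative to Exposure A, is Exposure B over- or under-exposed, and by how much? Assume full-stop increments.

Aperture: f/1.0 → f/1.4 → f/2 — 2 stops smaller aperture (darker).
Shutter speed: 1/125 → 1/60 → 1/30 → 1/15 — 3 stops slower (brighter).
ISO: 50 → 100 → 200 → 400 → 800 → 1600 → 3200 — 6 stops higher (brighter).
Net: −2 +3 +6 = +7 stops.

7 stops brighter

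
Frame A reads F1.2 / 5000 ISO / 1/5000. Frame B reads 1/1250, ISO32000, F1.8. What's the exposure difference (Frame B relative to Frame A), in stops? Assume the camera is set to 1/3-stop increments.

Aperture: f/1.2 → f/1.4 → f/1.6 → f/1.8 — 1 stop narrower (darker).
Shutter speed: 1/5000 → 1/4000 → 1/3200 → 1/2500 → 1/2000 → 1/1600 → 1/1250 — 2 stops slower (brighter).
ISO: 5000 → 6400 → 8000 → 10000 → 12800 → 16000 → 20000 → 25600 → 32000 — 2 2/3 stops raised (brighter).
Net: −1 +2 +2 2/3 = +3 2/3 stops.

3 2/3 stops brighter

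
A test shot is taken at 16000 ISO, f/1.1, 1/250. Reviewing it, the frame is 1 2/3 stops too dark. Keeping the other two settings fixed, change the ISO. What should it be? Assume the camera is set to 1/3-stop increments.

Underexposed by 1 2/3 stops → need 1 2/3 stops brighter.
ISO: 16000 → 20000 → 25600 → 32000 → 40000 → 51200.

ISO 51200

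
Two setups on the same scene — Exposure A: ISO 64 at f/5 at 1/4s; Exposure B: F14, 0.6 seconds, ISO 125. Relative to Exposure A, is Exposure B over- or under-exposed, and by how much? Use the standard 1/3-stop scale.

Aperture: f/5 → f/5.6 → f/6.3 → f/7.1 → f/8 → f/9 → f/10 → f/11 → f/13 → f/14 — 3 stops smaller aperture (darker).
Shutter speed: 1/4 → 0.3 → 0.4 → 0.5 → 0.6 — 1 1/3 stops longer (brighter).
ISO: 64 → 80 → 100 → 125 — 1 stop raised (brighter).
Net: −3 +1 1/3 +1 = −2/3 stops.

2/3 stop darker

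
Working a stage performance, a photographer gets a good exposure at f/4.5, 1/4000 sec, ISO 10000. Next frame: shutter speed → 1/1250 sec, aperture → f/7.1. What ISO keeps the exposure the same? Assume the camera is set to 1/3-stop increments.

Shutter speed: 1/4000 → 1/3200 → 1/2500 → 1/2000 → 1/1600 → 1/1250 — 1 2/3 stops longer (brighter).
Aperture: f/4.5 → f/5 → f/5.6 → f/6.3 → f/7.1 — 1 1/3 stops stopped down (darker).
Net change so far: 1/3 stop brighter. Offset with the ISO: 10000 → 8000.

ISO 8000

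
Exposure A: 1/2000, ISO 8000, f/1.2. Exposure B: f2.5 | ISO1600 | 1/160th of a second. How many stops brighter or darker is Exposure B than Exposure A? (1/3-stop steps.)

Aperture: f/1.2 → f/1.4 → f/1.6 → f/1.8 → f/2 → f/2.2 → f/2.5 — 2 stops narrower (darker).
Shutter speed: 1/2000 → 1/1600 → 1/1250 → 1/1000 → 1/800 → 1/640 → 1/500 → 1/400 → 1/320 → 1/250 → 1/200 → 1/160 — 3 2/3 stops slower (brighter).
ISO: 8000 → 6400 → 5000 → 4000 → 3200 → 2500 → 2000 → 1600 — 2 1/3 stops dropped (darker).
Net: −2 +3 2/3 −2 1/3 = −2/3 stops.

2/3 stop darker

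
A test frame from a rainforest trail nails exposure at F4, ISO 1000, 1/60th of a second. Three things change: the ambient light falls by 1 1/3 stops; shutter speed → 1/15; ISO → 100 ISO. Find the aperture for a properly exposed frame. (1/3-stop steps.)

Scene light: 1 1/3 stops darker.
Shutter speed: 1/60 → 1/50 → 1/40 → 1/30 → 1/25 → 1/20 → 1/15 — 2 stops slower (brighter).
ISO: 1000 → 800 → 640 → 500 → 400 → 320 → 250 → 200 → 160 → 125 → 100 — 3 1/3 stops lower (darker).
Net so far: 2 2/3 stops darker. Aperture: f/4 → f/3.5 → f/3.2 → f/2.8 → f/2.5 → f/2.2 → f/2 → f/1.8 → f/1.6.

f/1.6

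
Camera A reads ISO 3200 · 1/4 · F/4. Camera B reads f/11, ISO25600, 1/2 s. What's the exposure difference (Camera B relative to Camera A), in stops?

Aperture: f/4 → f/5.6 → f/8 → f/11 — 3 stops stopped down (darker).
Shutter speed: 1/4 → 1/2 — 1 stop longer (brighter).
ISO: 3200 → 6400 → 12800 → 25600 — 3 stops higher (brighter).
Net: −3 +1 +3 = +1 stop.

1 stop brighter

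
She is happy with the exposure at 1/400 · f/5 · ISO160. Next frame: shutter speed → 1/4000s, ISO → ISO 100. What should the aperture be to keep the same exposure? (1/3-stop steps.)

Shutter speed: 1/400 → 1/500 → 1/640 → 1/800 → 1/1000 → 1/1250 → 1/1600 → 1/2000 → 1/2500 → 1/3200 → 1/4000 — 3 1/3 stops shorter (darker).
ISO: 160 → 125 → 100 — 2/3 stop dropped (darker).
Net change so far: 4 stops darker. Offset with the aperture: f/5 → f/4.5 → f/4 → f/3.5 → f/3.2 → f/2.8 → f/2.5 → f/2.2 → f/2 → f/1.8 → f/1.6 → f/1.4 → f/1.2.

f/1.2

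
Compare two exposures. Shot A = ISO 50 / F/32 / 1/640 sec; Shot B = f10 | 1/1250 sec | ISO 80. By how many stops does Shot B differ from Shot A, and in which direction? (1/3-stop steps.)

Aperture: f/32 → f/29 → f/25 → f/22 → f/20 → f/18 → f/16 → f/14 → f/13 → f/11 → f/10 — 3 1/3 stops opened up (brighter).
Shutter speed: 1/640 → 1/800 → 1/1000 → 1/1250 — 1 stop shorter (darker).
ISO: 50 → 64 → 80 — 2/3 stop higher (brighter).
Net: +3 1/3 −1 +2/3 = +3 stops.

3 stops brighter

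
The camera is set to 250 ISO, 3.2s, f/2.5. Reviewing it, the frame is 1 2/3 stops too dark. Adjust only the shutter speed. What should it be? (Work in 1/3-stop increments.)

10 s

Underexposed by 1 2/3 stops → need 1 2/3 stops brighter.
Shutter speed: 3.2 → 4 → 5 → 6 → 8 → 10.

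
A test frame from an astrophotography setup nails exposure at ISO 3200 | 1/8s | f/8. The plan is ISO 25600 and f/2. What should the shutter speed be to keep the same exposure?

ISO: 3200 → 6400 → 12800 → 25600 — 3 stops raised (brighter).
Aperture: f/8 → f/5.6 → f/4 → f/2.8 → f/2 — 4 stops opened up (brighter).
Net change so far: 7 stops brighter. Offset with the shutter speed: 1/8 → 1/15 → 1/30 → 1/60 → 1/125 → 1/250 → 1/500 → 1/1000.

1/1000s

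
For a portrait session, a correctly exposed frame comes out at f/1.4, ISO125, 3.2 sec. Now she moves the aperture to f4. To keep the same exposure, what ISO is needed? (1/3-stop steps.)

Aperture: f/1.4 → f/1.6 → f/1.8 → f/2 → f/2.2 → f/2.5 → f/2.8 → f/3.2 → f/3.5 → f/4 — 3 stops stopped down (darker).
Need 3 stops brighter from the ISO: 125 → 160 → 200 → 250 → 320 → 400 → 500 → 640 → 800 → 1000.

ISO 1000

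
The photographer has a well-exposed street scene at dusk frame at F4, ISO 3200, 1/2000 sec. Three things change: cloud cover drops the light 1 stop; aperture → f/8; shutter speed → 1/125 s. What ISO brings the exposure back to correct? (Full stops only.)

Scene light: 1 stop darker.
Aperture: f/4 → f/5.6 → f/8 — 2 stops narrower (darker).
Shutter speed: 1/2000 → 1/1000 → 1/500 → 1/250 → 1/125 — 4 stops slower (brighter).
Net so far: 1 stop brighter. ISO: 3200 → 1600.

ISO 1600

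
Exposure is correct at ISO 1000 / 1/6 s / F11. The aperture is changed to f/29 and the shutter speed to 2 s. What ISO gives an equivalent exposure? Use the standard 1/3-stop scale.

ISO 500

Aperture: f/11 → f/13 → f/14 → f/16 → f/18 → f/20 → f/22 → f/25 → f/29 — 2 2/3 stops stopped down (darker).
Shutter speed: 1/6 → 1/5 → 1/4 → 0.3 → 0.4 → 0.5 → 0.6 → 0.8 → 1 → 1.3 → 1.6 → 2 — 3 2/3 stops slower (brighter).
Net change so far: 1 stop brighter. Offset with the ISO: 1000 → 800 → 640 → 500.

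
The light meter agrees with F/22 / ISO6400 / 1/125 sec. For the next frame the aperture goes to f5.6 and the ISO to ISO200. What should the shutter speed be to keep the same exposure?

1/60s

Aperture: f/22 → f/16 → f/11 → f/8 → f/5.6 — 4 stops opened up (brighter).
ISO: 6400 → 3200 → 1600 → 800 → 400 → 200 — 5 stops dropped (darker).
Net change so far: 1 stop darker. Offset with the shutter speed: 1/125 → 1/60.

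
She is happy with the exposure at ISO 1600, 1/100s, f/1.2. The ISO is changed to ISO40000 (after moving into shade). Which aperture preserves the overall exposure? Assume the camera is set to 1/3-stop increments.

ISO: 1600 → 2000 → 2500 → 3200 → 4000 → 5000 → 6400 → 8000 → 10000 → 12800 → 16000 → 20000 → 25600 → 32000 → 40000 — 4 2/3 stops higher (brighter).
Need 4 2/3 stops darker from the aperture: f/1.2 → f/1.4 → f/1.6 → f/1.8 → f/2 → f/2.2 → f/2.5 → f/2.8 → f/3.2 → f/3.5 → f/4 → f/4.5 → f/5 → f/5.6 → f/6.3.

f/6.3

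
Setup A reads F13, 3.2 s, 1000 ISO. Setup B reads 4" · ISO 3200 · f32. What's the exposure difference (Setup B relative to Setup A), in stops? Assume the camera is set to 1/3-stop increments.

Aperture: f/13 → f/14 → f/16 → f/18 → f/20 → f/22 → f/25 → f/29 → f/32 — 2 2/3 stops stopped down (darker).
Shutter speed: 3.2 → 4 — 1/3 stop slower (brighter).
ISO: 1000 → 1250 → 1600 → 2000 → 2500 → 3200 — 1 2/3 stops raised (brighter).
Net: −2 2/3 +1/3 +1 2/3 = −2/3 stops.

2/3 stop darker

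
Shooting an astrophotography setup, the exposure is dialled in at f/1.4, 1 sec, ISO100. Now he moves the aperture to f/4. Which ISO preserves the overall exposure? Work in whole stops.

ISO 800

Aperture: f/1.4 → f/2 → f/2.8 → f/4 — 3 stops narrower (darker).
Need 3 stops brighter from the ISO: 100 → 200 → 400 → 800.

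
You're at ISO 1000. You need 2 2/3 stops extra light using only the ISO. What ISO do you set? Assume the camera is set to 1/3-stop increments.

ISO 6400

ISO: 1000 → 1250 → 1600 → 2000 → 2500 → 3200 → 4000 → 5000 → 6400 — 2 2/3 stops higher (brighter).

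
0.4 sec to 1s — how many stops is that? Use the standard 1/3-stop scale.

1 1/3 stops

0.4 → 0.5 → 0.6 → 0.8 → 1 — count the steps: 4 third-stops = 1 1/3 stops.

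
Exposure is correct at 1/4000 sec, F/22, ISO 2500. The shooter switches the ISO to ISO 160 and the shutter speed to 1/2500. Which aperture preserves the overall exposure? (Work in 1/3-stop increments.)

f/7.1

ISO: 2500 → 2000 → 1600 → 1250 → 1000 → 800 → 640 → 500 → 400 → 320 → 250 → 200 → 160 — 4 stops lower (darker).
Shutter speed: 1/4000 → 1/3200 → 1/2500 — 2/3 stop slower (brighter).
Net change so far: 3 1/3 stops darker. Offset with the aperture: f/22 → f/20 → f/18 → f/16 → f/14 → f/13 → f/11 → f/10 → f/9 → f/8 → f/7.1.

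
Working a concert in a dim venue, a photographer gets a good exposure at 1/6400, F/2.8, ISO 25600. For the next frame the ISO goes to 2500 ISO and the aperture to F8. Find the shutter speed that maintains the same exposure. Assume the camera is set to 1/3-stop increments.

ISO: 25600 → 20000 → 16000 → 12800 → 10000 → 8000 → 6400 → 5000 → 4000 → 3200 → 2500 — 3 1/3 stops dropped (darker).
Aperture: f/2.8 → f/3.2 → f/3.5 → f/4 → f/4.5 → f/5 → f/5.6 → f/6.3 → f/7.1 → f/8 — 3 stops smaller aperture (darker).
Net change so far: 6 1/3 stops darker. Offset with the shutter speed: 1/6400 → 1/5000 → 1/4000 → 1/3200 → 1/2500 → 1/2000 → 1/1600 → 1/1250 → 1/1000 → 1/800 → 1/640 → 1/500 → 1/400 → 1/320 → 1/250 → 1/200 → 1/160 → 1/125 → 1/100 → 1/80.

1/80s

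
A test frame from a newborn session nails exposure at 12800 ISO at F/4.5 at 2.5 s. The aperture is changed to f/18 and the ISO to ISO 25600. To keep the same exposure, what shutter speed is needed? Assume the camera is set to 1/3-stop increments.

Aperture: f/4.5 → f/5 → f/5.6 → f/6.3 → f/7.1 → f/8 → f/9 → f/10 → f/11 → f/13 → f/14 → f/16 → f/18 — 4 stops smaller aperture (darker).
ISO: 12800 → 16000 → 20000 → 25600 — 1 stop raised (brighter).
Net change so far: 3 stops darker. Offset with the shutter speed: 2.5 → 3.2 → 4 → 5 → 6 → 8 → 10 → 13 → 15 → 20.

20 s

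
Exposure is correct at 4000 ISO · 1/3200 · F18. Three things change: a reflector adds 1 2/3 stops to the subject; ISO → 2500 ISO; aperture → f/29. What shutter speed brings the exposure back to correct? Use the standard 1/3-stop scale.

Scene light: 1 2/3 stops brighter.
ISO: 4000 → 3200 → 2500 — 2/3 stop dropped (darker).
Aperture: f/18 → f/20 → f/22 → f/25 → f/29 — 1 1/3 stops narrower (darker).
Net so far: 1/3 stop darker. Shutter speed: 1/3200 → 1/2500.

1/2500s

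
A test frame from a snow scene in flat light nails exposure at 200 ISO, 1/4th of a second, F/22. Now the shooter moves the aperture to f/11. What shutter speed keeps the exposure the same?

Aperture: f/22 → f/16 → f/11 — 2 stops larger aperture (brighter).
Need 2 stops darker from the shutter speed: 1/4 → 1/8 → 1/15.

1/15s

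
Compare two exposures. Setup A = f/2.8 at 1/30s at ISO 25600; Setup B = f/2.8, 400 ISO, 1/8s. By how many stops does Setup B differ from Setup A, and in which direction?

4 stops darker

Aperture: unchanged.
Shutter speed: 1/30 → 1/15 → 1/8 — 2 stops longer (brighter).
ISO: 25600 → 12800 → 6400 → 3200 → 1600 → 800 → 400 — 6 stops lower (darker).
Net: +2 −6 = −4 stops.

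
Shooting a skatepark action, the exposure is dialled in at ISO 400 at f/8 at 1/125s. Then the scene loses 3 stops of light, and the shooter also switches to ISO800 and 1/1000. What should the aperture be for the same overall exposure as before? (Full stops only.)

Scene light: 3 stops darker.
ISO: 400 → 800 — 1 stop higher (brighter).
Shutter speed: 1/125 → 1/250 → 1/500 → 1/1000 — 3 stops faster (darker).
Net so far: 5 stops darker. Aperture: f/8 → f/5.6 → f/4 → f/2.8 → f/2 → f/1.4.

f/1.4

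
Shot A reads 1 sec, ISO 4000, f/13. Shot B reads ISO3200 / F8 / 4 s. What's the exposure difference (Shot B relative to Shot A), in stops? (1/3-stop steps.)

3 stops brighter

Aperture: f/13 → f/11 → f/10 → f/9 → f/8 — 1 1/3 stops larger aperture (brighter).
Shutter speed: 1 → 1.3 → 1.6 → 2 → 2.5 → 3.2 → 4 — 2 stops longer (brighter).
ISO: 4000 → 3200 — 1/3 stop lower (darker).
Net: +1 1/3 +2 −1/3 = +3 stops.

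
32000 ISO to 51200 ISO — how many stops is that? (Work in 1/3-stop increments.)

32000 → 40000 → 51200 — count the steps: 2 third-stops = 2/3 stop.

2/3 stop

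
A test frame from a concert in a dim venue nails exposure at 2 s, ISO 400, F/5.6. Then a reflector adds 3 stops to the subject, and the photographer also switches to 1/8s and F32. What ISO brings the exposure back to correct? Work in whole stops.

Scene light: 3 stops brighter.
Shutter speed: 2 → 1 → 1/2 → 1/4 → 1/8 — 4 stops shorter (darker).
Aperture: f/5.6 → f/8 → f/11 → f/16 → f/22 → f/32 — 5 stops stopped down (darker).
Net so far: 6 stops darker. ISO: 400 → 800 → 1600 → 3200 → 6400 → 12800 → 25600.

ISO 25600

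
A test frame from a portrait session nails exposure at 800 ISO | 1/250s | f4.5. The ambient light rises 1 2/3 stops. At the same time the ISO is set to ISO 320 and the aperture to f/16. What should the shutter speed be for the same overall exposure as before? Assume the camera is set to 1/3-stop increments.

Scene light: 1 2/3 stops brighter.
ISO: 800 → 640 → 500 → 400 → 320 — 1 1/3 stops lower (darker).
Aperture: f/4.5 → f/5 → f/5.6 → f/6.3 → f/7.1 → f/8 → f/9 → f/10 → f/11 → f/13 → f/14 → f/16 — 3 2/3 stops narrower (darker).
Net so far: 3 1/3 stops darker. Shutter speed: 1/250 → 1/200 → 1/160 → 1/125 → 1/100 → 1/80 → 1/60 → 1/50 → 1/40 → 1/30 → 1/25.

1/25s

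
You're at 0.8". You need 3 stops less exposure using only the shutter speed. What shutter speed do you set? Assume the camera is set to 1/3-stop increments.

1/10s

Shutter speed: 0.8 → 0.6 → 0.5 → 0.4 → 0.3 → 1/4 → 1/5 → 1/6 → 1/8 → 1/10 — 3 stops faster (darker).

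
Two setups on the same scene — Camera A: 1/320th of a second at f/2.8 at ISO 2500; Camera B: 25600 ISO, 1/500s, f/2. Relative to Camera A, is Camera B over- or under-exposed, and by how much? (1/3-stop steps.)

Aperture: f/2.8 → f/2.5 → f/2.2 → f/2 — 1 stop larger aperture (brighter).
Shutter speed: 1/320 → 1/400 → 1/500 — 2/3 stop faster (darker).
ISO: 2500 → 3200 → 4000 → 5000 → 6400 → 8000 → 10000 → 12800 → 16000 → 20000 → 25600 — 3 1/3 stops raised (brighter).
Net: +1 −2/3 +3 1/3 = +3 2/3 stops.

3 2/3 stops brighter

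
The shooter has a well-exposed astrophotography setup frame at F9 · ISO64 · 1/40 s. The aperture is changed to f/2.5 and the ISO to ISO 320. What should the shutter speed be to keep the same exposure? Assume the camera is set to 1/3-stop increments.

Aperture: f/9 → f/8 → f/7.1 → f/6.3 → f/5.6 → f/5 → f/4.5 → f/4 → f/3.5 → f/3.2 → f/2.8 → f/2.5 — 3 2/3 stops opened up (brighter).
ISO: 64 → 80 → 100 → 125 → 160 → 200 → 250 → 320 — 2 1/3 stops higher (brighter).
Net change so far: 6 stops brighter. Offset with the shutter speed: 1/40 → 1/50 → 1/60 → 1/80 → 1/100 → 1/125 → 1/160 → 1/200 → 1/250 → 1/320 → 1/400 → 1/500 → 1/640 → 1/800 → 1/1000 → 1/1250 → 1/1600 → 1/2000 → 1/2500.

1/2500s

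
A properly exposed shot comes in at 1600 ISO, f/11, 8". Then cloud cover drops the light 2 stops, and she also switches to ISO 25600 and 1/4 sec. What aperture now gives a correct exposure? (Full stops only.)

Scene light: 2 stops darker.
ISO: 1600 → 3200 → 6400 → 12800 → 25600 — 4 stops raised (brighter).
Shutter speed: 8 → 4 → 2 → 1 → 1/2 → 1/4 — 5 stops faster (darker).
Net so far: 3 stops darker. Aperture: f/11 → f/8 → f/5.6 → f/4.

f/4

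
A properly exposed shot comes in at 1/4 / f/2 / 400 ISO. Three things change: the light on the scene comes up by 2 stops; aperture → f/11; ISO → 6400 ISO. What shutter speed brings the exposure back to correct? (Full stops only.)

1/8s

Scene light: 2 stops brighter.
Aperture: f/2 → f/2.8 → f/4 → f/5.6 → f/8 → f/11 — 5 stops narrower (darker).
ISO: 400 → 800 → 1600 → 3200 → 6400 — 4 stops raised (brighter).
Net so far: 1 stop brighter. Shutter speed: 1/4 → 1/8.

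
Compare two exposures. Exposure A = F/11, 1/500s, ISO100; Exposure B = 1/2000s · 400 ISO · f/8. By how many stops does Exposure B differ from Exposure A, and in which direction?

Aperture: f/11 → f/8 — 1 stop wider (brighter).
Shutter speed: 1/500 → 1/1000 → 1/2000 — 2 stops shorter (darker).
ISO: 100 → 200 → 400 — 2 stops higher (brighter).
Net: +1 −2 +2 = +1 stop.

1 stop brighter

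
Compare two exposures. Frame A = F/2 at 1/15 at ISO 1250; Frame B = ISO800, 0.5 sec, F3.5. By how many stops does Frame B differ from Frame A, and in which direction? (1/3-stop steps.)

2/3 stop brighter

Aperture: f/2 → f/2.2 → f/2.5 → f/2.8 → f/3.2 → f/3.5 — 1 2/3 stops narrower (darker).
Shutter speed: 1/15 → 1/13 → 1/10 → 1/8 → 1/6 → 1/5 → 1/4 → 0.3 → 0.4 → 0.5 — 3 stops longer (brighter).
ISO: 1250 → 1000 → 800 — 2/3 stop lower (darker).
Net: −1 2/3 +3 −2/3 = +2/3 stops.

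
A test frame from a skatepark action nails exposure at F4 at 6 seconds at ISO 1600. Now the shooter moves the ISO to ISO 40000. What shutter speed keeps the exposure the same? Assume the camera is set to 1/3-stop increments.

ISO: 1600 → 2000 → 2500 → 3200 → 4000 → 5000 → 6400 → 8000 → 10000 → 12800 → 16000 → 20000 → 25600 → 32000 → 40000 — 4 2/3 stops raised (brighter).
Need 4 2/3 stops darker from the shutter speed: 6 → 5 → 4 → 3.2 → 2.5 → 2 → 1.6 → 1.3 → 1 → 0.8 → 0.6 → 0.5 → 0.4 → 0.3 → 1/4.

1/4s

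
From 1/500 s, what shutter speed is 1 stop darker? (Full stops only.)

1/1000s

Shutter speed: 1/500 → 1/1000 — 1 stop shorter (darker).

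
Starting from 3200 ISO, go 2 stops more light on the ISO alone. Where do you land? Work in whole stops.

ISO: 3200 → 6400 → 12800 — 2 stops higher (brighter).

ISO 12800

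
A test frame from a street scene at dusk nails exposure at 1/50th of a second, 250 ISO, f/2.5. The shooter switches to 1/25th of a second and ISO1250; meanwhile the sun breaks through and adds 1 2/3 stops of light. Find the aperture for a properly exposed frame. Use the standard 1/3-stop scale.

f/14

Scene light: 1 2/3 stops brighter.
Shutter speed: 1/50 → 1/40 → 1/30 → 1/25 — 1 stop longer (brighter).
ISO: 250 → 320 → 400 → 500 → 640 → 800 → 1000 → 1250 — 2 1/3 stops higher (brighter).
Net so far: 5 stops brighter. Aperture: f/2.5 → f/2.8 → f/3.2 → f/3.5 → f/4 → f/4.5 → f/5 → f/5.6 → f/6.3 → f/7.1 → f/8 → f/9 → f/10 → f/11 → f/13 → f/14.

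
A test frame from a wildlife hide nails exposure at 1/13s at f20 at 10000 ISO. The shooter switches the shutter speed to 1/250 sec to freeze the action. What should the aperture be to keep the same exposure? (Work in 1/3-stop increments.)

f/4.5

Shutter speed: 1/13 → 1/15 → 1/20 → 1/25 → 1/30 → 1/40 → 1/50 → 1/60 → 1/80 → 1/100 → 1/125 → 1/160 → 1/200 → 1/250 — 4 1/3 stops shorter (darker).
Need 4 1/3 stops brighter from the aperture: f/20 → f/18 → f/16 → f/14 → f/13 → f/11 → f/10 → f/9 → f/8 → f/7.1 → f/6.3 → f/5.6 → f/5 → f/4.5.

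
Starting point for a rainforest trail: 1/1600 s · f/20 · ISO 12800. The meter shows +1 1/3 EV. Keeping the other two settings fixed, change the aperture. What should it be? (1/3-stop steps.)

Overexposed by 1 1/3 stops → need 1 1/3 stops darker.
Aperture: f/20 → f/22 → f/25 → f/29 → f/32.

f/32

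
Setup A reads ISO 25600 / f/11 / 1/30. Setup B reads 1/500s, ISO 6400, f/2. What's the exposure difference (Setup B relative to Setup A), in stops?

1 stop darker

Aperture: f/11 → f/8 → f/5.6 → f/4 → f/2.8 → f/2 — 5 stops wider (brighter).
Shutter speed: 1/30 → 1/60 → 1/125 → 1/250 → 1/500 — 4 stops shorter (darker).
ISO: 25600 → 12800 → 6400 — 2 stops dropped (darker).
Net: +5 −4 −2 = −1 stop.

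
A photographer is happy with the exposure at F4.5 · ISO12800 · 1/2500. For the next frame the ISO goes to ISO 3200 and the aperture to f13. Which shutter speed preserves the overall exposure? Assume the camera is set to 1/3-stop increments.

1/80s

ISO: 12800 → 10000 → 8000 → 6400 → 5000 → 4000 → 3200 — 2 stops lower (darker).
Aperture: f/4.5 → f/5 → f/5.6 → f/6.3 → f/7.1 → f/8 → f/9 → f/10 → f/11 → f/13 — 3 stops stopped down (darker).
Net change so far: 5 stops darker. Offset with the shutter speed: 1/2500 → 1/2000 → 1/1600 → 1/1250 → 1/1000 → 1/800 → 1/640 → 1/500 → 1/400 → 1/320 → 1/250 → 1/200 → 1/160 → 1/125 → 1/100 → 1/80.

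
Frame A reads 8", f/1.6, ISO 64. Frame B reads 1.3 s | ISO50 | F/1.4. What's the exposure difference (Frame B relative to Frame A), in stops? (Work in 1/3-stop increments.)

2 2/3 stops darker

Aperture: f/1.6 → f/1.4 — 1/3 stop wider (brighter).
Shutter speed: 8 → 6 → 5 → 4 → 3.2 → 2.5 → 2 → 1.6 → 1.3 — 2 2/3 stops shorter (darker).
ISO: 64 → 50 — 1/3 stop lower (darker).
Net: +1/3 −2 2/3 −1/3 = −2 2/3 stops.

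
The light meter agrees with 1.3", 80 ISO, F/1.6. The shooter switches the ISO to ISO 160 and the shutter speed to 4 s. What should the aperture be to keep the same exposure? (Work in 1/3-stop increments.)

ISO: 80 → 100 → 125 → 160 — 1 stop higher (brighter).
Shutter speed: 1.3 → 1.6 → 2 → 2.5 → 3.2 → 4 — 1 2/3 stops longer (brighter).
Net change so far: 2 2/3 stops brighter. Offset with the aperture: f/1.6 → f/1.8 → f/2 → f/2.2 → f/2.5 → f/2.8 → f/3.2 → f/3.5 → f/4.

f/4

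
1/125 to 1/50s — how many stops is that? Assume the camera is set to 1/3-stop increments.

1/125 → 1/100 → 1/80 → 1/60 → 1/50 — count the steps: 4 third-stops = 1 1/3 stops.

1 1/3 stops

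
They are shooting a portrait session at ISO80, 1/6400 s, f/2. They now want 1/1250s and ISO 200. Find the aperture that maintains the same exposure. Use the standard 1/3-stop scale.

f/7.1

Shutter speed: 1/6400 → 1/5000 → 1/4000 → 1/3200 → 1/2500 → 1/2000 → 1/1600 → 1/1250 — 2 1/3 stops slower (brighter).
ISO: 80 → 100 → 125 → 160 → 200 — 1 1/3 stops higher (brighter).
Net change so far: 3 2/3 stops brighter. Offset with the aperture: f/2 → f/2.2 → f/2.5 → f/2.8 → f/3.2 → f/3.5 → f/4 → f/4.5 → f/5 → f/5.6 → f/6.3 → f/7.1.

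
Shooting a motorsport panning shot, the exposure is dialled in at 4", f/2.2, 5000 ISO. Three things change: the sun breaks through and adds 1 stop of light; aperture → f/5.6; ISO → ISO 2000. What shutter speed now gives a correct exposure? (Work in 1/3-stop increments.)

30 s

Scene light: 1 stop brighter.
Aperture: f/2.2 → f/2.5 → f/2.8 → f/3.2 → f/3.5 → f/4 → f/4.5 → f/5 → f/5.6 — 2 2/3 stops stopped down (darker).
ISO: 5000 → 4000 → 3200 → 2500 → 2000 — 1 1/3 stops dropped (darker).
Net so far: 3 stops darker. Shutter speed: 4 → 5 → 6 → 8 → 10 → 13 → 15 → 20 → 25 → 30.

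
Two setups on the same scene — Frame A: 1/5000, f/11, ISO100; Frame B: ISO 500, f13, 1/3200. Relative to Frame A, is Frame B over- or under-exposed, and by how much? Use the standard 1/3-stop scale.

Aperture: f/11 → f/13 — 1/3 stop narrower (darker).
Shutter speed: 1/5000 → 1/4000 → 1/3200 — 2/3 stop slower (brighter).
ISO: 100 → 125 → 160 → 200 → 250 → 320 → 400 → 500 — 2 1/3 stops higher (brighter).
Net: −1/3 +2/3 +2 1/3 = +2 2/3 stops.

2 2/3 stops brighter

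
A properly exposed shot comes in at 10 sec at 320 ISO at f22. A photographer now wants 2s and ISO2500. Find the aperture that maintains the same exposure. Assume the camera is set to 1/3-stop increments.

f/29

Shutter speed: 10 → 8 → 6 → 5 → 4 → 3.2 → 2.5 → 2 — 2 1/3 stops shorter (darker).
ISO: 320 → 400 → 500 → 640 → 800 → 1000 → 1250 → 1600 → 2000 → 2500 — 3 stops raised (brighter).
Net change so far: 2/3 stop brighter. Offset with the aperture: f/22 → f/25 → f/29.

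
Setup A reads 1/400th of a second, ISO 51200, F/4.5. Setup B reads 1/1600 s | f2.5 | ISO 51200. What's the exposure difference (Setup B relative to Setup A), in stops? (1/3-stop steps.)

1/3 stop darker

Aperture: f/4.5 → f/4 → f/3.5 → f/3.2 → f/2.8 → f/2.5 — 1 2/3 stops wider (brighter).
Shutter speed: 1/400 → 1/500 → 1/640 → 1/800 → 1/1000 → 1/1250 → 1/1600 — 2 stops shorter (darker).
ISO: unchanged.
Net: +1 2/3 −2 = −1/3 stops.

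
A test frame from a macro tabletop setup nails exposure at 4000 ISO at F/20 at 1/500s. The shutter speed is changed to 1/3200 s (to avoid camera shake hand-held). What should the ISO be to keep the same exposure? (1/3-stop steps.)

Shutter speed: 1/500 → 1/640 → 1/800 → 1/1000 → 1/1250 → 1/1600 → 1/2000 → 1/2500 → 1/3200 — 2 2/3 stops faster (darker).
Need 2 2/3 stops brighter from the ISO: 4000 → 5000 → 6400 → 8000 → 10000 → 12800 → 16000 → 20000 → 25600.

ISO 25600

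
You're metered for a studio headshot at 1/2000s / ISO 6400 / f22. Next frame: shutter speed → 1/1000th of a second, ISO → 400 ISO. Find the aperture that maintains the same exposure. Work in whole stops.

f/8

Shutter speed: 1/2000 → 1/1000 — 1 stop slower (brighter).
ISO: 6400 → 3200 → 1600 → 800 → 400 — 4 stops lower (darker).
Net change so far: 3 stops darker. Offset with the aperture: f/22 → f/16 → f/11 → f/8.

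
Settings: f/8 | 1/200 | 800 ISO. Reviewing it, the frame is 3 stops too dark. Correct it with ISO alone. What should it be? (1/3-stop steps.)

Underexposed by 3 stops → need 3 stops brighter.
ISO: 800 → 1000 → 1250 → 1600 → 2000 → 2500 → 3200 → 4000 → 5000 → 6400.

ISO 6400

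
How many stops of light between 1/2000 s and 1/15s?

1/2000 → 1/1000 → 1/500 → 1/250 → 1/125 → 1/60 → 1/30 → 1/15 — count the steps: 7 stops.

7 stops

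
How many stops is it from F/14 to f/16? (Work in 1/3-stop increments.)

f/14 → f/16 — count the steps: 1 third-stops = 1/3 stop.

1/3 stop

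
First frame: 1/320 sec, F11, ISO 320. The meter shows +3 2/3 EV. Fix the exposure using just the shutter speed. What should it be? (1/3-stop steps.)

Overexposed by 3 2/3 stops → need 3 2/3 stops darker.
Shutter speed: 1/320 → 1/400 → 1/500 → 1/640 → 1/800 → 1/1000 → 1/1250 → 1/1600 → 1/2000 → 1/2500 → 1/3200 → 1/4000.

1/4000s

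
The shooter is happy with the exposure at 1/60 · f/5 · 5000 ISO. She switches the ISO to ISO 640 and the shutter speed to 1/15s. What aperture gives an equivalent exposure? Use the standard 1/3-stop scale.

ISO: 5000 → 4000 → 3200 → 2500 → 2000 → 1600 → 1250 → 1000 → 800 → 640 — 3 stops lower (darker).
Shutter speed: 1/60 → 1/50 → 1/40 → 1/30 → 1/25 → 1/20 → 1/15 — 2 stops slower (brighter).
Net change so far: 1 stop darker. Offset with the aperture: f/5 → f/4.5 → f/4 → f/3.5.

f/3.5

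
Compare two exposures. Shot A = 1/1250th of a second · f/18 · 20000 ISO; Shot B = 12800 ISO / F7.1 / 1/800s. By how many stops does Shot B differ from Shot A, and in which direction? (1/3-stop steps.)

Aperture: f/18 → f/16 → f/14 → f/13 → f/11 → f/10 → f/9 → f/8 → f/7.1 — 2 2/3 stops larger aperture (brighter).
Shutter speed: 1/1250 → 1/1000 → 1/800 — 2/3 stop slower (brighter).
ISO: 20000 → 16000 → 12800 — 2/3 stop lower (darker).
Net: +2 2/3 +2/3 −2/3 = +2 2/3 stops.

2 2/3 stops brighter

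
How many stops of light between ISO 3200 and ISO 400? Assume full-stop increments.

3200 → 1600 → 800 → 400 — count the steps: 3 stops.

3 stops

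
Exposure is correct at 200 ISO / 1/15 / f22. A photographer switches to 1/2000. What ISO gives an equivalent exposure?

Shutter speed: 1/15 → 1/30 → 1/60 → 1/125 → 1/250 → 1/500 → 1/1000 → 1/2000 — 7 stops shorter (darker).
Need 7 stops brighter from the ISO: 200 → 400 → 800 → 1600 → 3200 → 6400 → 12800 → 25600.

ISO 25600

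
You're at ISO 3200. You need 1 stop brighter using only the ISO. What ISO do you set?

ISO 6400

ISO: 3200 → 6400 — 1 stop higher (brighter).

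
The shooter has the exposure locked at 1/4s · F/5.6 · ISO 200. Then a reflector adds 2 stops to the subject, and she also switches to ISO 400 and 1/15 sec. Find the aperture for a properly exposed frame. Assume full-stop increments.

f/8

Scene light: 2 stops brighter.
ISO: 200 → 400 — 1 stop higher (brighter).
Shutter speed: 1/4 → 1/8 → 1/15 — 2 stops shorter (darker).
Net so far: 1 stop brighter. Aperture: f/5.6 → f/8.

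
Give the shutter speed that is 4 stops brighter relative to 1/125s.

Shutter speed: 1/125 → 1/60 → 1/30 → 1/15 → 1/8 — 4 stops longer (brighter).

1/8s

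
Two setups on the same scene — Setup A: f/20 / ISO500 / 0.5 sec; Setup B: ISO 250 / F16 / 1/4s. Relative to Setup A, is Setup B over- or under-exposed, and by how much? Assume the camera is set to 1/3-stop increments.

Aperture: f/20 → f/18 → f/16 — 2/3 stop opened up (brighter).
Shutter speed: 0.5 → 0.4 → 0.3 → 1/4 — 1 stop faster (darker).
ISO: 500 → 400 → 320 → 250 — 1 stop dropped (darker).
Net: +2/3 −1 −1 = −1 1/3 stops.

1 1/3 stops darker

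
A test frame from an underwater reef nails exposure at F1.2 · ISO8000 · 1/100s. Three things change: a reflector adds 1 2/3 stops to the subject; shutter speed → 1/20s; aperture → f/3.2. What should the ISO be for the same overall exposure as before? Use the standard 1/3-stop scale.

Scene light: 1 2/3 stops brighter.
Shutter speed: 1/100 → 1/80 → 1/60 → 1/50 → 1/40 → 1/30 → 1/25 → 1/20 — 2 1/3 stops slower (brighter).
Aperture: f/1.2 → f/1.4 → f/1.6 → f/1.8 → f/2 → f/2.2 → f/2.5 → f/2.8 → f/3.2 — 2 2/3 stops narrower (darker).
Net so far: 1 1/3 stops brighter. ISO: 8000 → 6400 → 5000 → 4000 → 3200.

ISO 3200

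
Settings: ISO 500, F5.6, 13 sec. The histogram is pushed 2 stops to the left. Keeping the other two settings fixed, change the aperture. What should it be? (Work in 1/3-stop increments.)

f/2.8

Underexposed by 2 stops → need 2 stops brighter.
Aperture: f/5.6 → f/5 → f/4.5 → f/4 → f/3.5 → f/3.2 → f/2.8.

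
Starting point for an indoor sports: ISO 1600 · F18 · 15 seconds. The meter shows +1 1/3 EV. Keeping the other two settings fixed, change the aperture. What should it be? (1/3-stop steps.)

Overexposed by 1 1/3 stops → need 1 1/3 stops darker.
Aperture: f/18 → f/20 → f/22 → f/25 → f/29.

f/29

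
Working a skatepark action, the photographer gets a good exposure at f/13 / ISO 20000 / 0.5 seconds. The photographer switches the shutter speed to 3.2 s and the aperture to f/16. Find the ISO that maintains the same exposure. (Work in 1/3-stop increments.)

Shutter speed: 0.5 → 0.6 → 0.8 → 1 → 1.3 → 1.6 → 2 → 2.5 → 3.2 — 2 2/3 stops longer (brighter).
Aperture: f/13 → f/14 → f/16 — 2/3 stop narrower (darker).
Net change so far: 2 stops brighter. Offset with the ISO: 20000 → 16000 → 12800 → 10000 → 8000 → 6400 → 5000.

ISO 5000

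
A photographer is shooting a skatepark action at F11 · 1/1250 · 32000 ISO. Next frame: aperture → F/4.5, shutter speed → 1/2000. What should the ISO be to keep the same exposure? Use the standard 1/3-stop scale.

ISO 8000

Aperture: f/11 → f/10 → f/9 → f/8 → f/7.1 → f/6.3 → f/5.6 → f/5 → f/4.5 — 2 2/3 stops opened up (brighter).
Shutter speed: 1/1250 → 1/1600 → 1/2000 — 2/3 stop faster (darker).
Net change so far: 2 stops brighter. Offset with the ISO: 32000 → 25600 → 20000 → 16000 → 12800 → 10000 → 8000.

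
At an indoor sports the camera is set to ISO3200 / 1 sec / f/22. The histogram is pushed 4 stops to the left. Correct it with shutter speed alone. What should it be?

Underexposed by 4 stops → need 4 stops brighter.
Shutter speed: 1 → 2 → 4 → 8 → 15.

15 s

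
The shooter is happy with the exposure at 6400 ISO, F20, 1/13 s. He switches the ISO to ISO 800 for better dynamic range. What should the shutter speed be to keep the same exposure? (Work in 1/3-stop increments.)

0.6 s

ISO: 6400 → 5000 → 4000 → 3200 → 2500 → 2000 → 1600 → 1250 → 1000 → 800 — 3 stops lower (darker).
Need 3 stops brighter from the shutter speed: 1/13 → 1/10 → 1/8 → 1/6 → 1/5 → 1/4 → 0.3 → 0.4 → 0.5 → 0.6.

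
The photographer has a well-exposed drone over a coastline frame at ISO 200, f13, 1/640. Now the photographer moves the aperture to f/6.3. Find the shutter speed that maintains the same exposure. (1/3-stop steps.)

1/2500s

Aperture: f/13 → f/11 → f/10 → f/9 → f/8 → f/7.1 → f/6.3 — 2 stops larger aperture (brighter).
Need 2 stops darker from the shutter speed: 1/640 → 1/800 → 1/1000 → 1/1250 → 1/1600 → 1/2000 → 1/2500.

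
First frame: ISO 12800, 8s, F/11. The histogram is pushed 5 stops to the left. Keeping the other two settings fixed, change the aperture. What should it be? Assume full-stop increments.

f/2

Underexposed by 5 stops → need 5 stops brighter.
Aperture: f/11 → f/8 → f/5.6 → f/4 → f/2.8 → f/2.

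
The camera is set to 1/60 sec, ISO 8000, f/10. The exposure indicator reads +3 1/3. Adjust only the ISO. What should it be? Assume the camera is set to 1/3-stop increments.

Overexposed by 3 1/3 stops → need 3 1/3 stops darker.
ISO: 8000 → 6400 → 5000 → 4000 → 3200 → 2500 → 2000 → 1600 → 1250 → 1000 → 800.

ISO 800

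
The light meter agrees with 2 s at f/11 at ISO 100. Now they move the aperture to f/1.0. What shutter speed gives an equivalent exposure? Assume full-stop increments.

Aperture: f/11 → f/8 → f/5.6 → f/4 → f/2.8 → f/2 → f/1.4 → f/1.0 — 7 stops opened up (brighter).
Need 7 stops darker from the shutter speed: 2 → 1 → 1/2 → 1/4 → 1/8 → 1/15 → 1/30 → 1/60.

1/60s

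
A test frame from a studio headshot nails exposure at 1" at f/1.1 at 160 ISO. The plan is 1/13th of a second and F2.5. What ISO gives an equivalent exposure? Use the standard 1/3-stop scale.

Shutter speed: 1 → 0.8 → 0.6 → 0.5 → 0.4 → 0.3 → 1/4 → 1/5 → 1/6 → 1/8 → 1/10 → 1/13 — 3 2/3 stops shorter (darker).
Aperture: f/1.1 → f/1.2 → f/1.4 → f/1.6 → f/1.8 → f/2 → f/2.2 → f/2.5 — 2 1/3 stops narrower (darker).
Net change so far: 6 stops darker. Offset with the ISO: 160 → 200 → 250 → 320 → 400 → 500 → 640 → 800 → 1000 → 1250 → 1600 → 2000 → 2500 → 3200 → 4000 → 5000 → 6400 → 8000 → 10000.

ISO 10000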